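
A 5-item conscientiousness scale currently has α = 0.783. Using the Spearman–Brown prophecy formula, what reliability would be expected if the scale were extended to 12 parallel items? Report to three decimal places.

Length factor m = 12/5 = 2.4000
α' = m·α / (1 + (m−1)·α)
   = 12/5 × 0.783 / (1 + (12/5 − 1) × 0.783)
   = 1.8792 / 2.0962 = 0.896

predicted reliability = 0.896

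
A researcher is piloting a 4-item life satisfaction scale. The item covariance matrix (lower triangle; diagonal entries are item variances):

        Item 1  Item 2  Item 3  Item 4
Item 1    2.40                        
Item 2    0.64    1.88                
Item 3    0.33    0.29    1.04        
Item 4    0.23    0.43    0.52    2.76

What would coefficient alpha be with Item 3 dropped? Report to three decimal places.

α = 0.405

Remaining items: Item 1, Item 2, Item 4 (k = 3).
ΣVar(i) = 2.40 + 1.88 + 2.76 = 7.04
total variance = 7.04 + 2 × 1.30 = 9.64
α (item deleted) = (3/2)·(1 − 7.04/9.64) = 0.405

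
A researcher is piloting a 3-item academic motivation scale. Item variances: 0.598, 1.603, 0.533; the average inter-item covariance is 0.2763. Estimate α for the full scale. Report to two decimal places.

sum of item variances = 0.598 + 1.603 + 0.533 = 2.734
Sum of the 3 distinct covariances = 3 × 0.2763 = 0.8289
Var(T) = sum of item variances + 2·Σcov = 2.734 + 2 × 0.8289 = 4.3918
α = (3/2)·(1 − 2.734/4.3918) = 0.57

α = 0.57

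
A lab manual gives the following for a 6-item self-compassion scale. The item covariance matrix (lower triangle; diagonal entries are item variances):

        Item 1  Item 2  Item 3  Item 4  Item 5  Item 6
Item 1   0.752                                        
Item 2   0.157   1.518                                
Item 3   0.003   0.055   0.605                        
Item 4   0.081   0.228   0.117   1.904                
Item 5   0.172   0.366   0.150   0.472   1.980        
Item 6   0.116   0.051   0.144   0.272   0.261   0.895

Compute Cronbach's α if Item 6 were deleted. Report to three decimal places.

α = 0.435

Remaining items: Item 1, Item 2, Item 3, Item 4, Item 5 (k = 5).
Σσ²ᵢ = 0.752 + 1.518 + 0.605 + 1.904 + 1.980 = 6.759
Var(T) = 6.759 + 2 × 1.801 = 10.361
α (item deleted) = (5/4)·(1 − 6.759/10.361) = 0.435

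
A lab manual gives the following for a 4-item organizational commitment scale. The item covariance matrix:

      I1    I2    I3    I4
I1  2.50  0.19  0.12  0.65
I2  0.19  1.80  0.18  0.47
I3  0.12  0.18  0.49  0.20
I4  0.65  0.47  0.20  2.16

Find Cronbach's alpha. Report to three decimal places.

Cronbach's alpha = 0.457

sum of item variances = 2.50 + 1.80 + 0.49 + 2.16 = 6.95
Σ_{i<j} σ_ij = 1.81
total variance = 6.95 + 2 × 1.81 = 10.57
α = (k/(k−1))·(1 − sum of item variances/total variance) = (4/3)·(1 − 6.95/10.57) = 0.457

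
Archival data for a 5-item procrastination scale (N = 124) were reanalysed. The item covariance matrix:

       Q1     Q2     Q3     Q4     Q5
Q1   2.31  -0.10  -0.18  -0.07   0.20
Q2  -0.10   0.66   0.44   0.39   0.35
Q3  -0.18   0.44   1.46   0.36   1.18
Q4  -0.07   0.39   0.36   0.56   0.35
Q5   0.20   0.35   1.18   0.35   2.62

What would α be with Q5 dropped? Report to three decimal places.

α = 0.336

Remaining items: Q1, Q2, Q3, Q4 (k = 4).
Σσ²ᵢ = 2.31 + 0.66 + 1.46 + 0.56 = 4.99
σ²_total = 4.99 + 2 × 0.84 = 6.67
α (item deleted) = (4/3)·(1 − 4.99/6.67) = 0.336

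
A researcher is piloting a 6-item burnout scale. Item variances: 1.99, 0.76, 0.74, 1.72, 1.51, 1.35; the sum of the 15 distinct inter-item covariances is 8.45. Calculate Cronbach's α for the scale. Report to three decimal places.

Σσᵢ² = 1.99 + 0.76 + 0.74 + 1.72 + 1.51 + 1.35 = 8.07
Sum of distinct covariances = 8.45
σ²_T = Σσᵢ² + 2·Σcov = 8.07 + 2 × 8.45 = 24.97
α = (6/5)·(1 − 8.07/24.97) = 0.812

Cronbach's α = 0.812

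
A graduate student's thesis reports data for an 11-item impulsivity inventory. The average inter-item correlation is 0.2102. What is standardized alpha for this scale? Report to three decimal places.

α = 0.745

Standardized α = k·r̄ / (1 + (k−1)·r̄) = 11 × 0.2102 / (1 + 10 × 0.2102)
  = 2.3122 / 3.1020 = 0.745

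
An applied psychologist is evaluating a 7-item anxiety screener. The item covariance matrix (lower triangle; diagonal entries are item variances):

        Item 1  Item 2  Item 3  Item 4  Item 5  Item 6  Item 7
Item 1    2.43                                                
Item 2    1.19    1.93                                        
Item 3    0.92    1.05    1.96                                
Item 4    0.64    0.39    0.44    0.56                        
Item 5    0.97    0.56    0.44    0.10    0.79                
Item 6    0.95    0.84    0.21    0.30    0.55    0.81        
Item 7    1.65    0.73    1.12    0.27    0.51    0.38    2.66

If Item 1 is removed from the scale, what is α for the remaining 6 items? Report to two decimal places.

Remaining items: Item 2, Item 3, Item 4, Item 5, Item 6, Item 7 (k = 6).
Σσᵢ² = 1.93 + 1.96 + 0.56 + 0.79 + 0.81 + 2.66 = 8.71
Var(T) = 8.71 + 2 × 7.89 = 24.49
α (item deleted) = (6/5)·(1 − 8.71/24.49) = 0.77

α = 0.77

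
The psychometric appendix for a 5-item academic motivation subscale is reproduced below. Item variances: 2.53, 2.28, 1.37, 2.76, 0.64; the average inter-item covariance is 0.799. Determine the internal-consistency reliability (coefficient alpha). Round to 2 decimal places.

α = 0.78

Σσᵢ² = 2.53 + 2.28 + 1.37 + 2.76 + 0.64 = 9.58
Sum of the 10 distinct covariances = 10 × 0.799 = 7.990
σ²_T = Σσᵢ² + 2·Σcov = 9.58 + 2 × 7.990 = 25.560
α = (5/4)·(1 − 9.58/25.560) = 0.78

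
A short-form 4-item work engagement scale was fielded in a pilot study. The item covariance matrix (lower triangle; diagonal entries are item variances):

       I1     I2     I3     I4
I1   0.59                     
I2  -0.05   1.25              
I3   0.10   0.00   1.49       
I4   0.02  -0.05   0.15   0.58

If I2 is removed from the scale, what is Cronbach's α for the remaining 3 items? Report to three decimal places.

α = 0.253

Remaining items: I1, I3, I4 (k = 3).
Σσᵢ² = 0.59 + 1.49 + 0.58 = 2.66
total variance = 2.66 + 2 × 0.27 = 3.20
α (item deleted) = (3/2)·(1 − 2.66/3.20) = 0.253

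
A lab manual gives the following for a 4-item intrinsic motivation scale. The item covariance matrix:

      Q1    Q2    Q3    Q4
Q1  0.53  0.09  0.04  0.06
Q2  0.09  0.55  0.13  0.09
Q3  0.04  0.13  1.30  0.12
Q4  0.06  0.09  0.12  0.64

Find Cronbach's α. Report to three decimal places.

α = 0.346

sum of item variances = 0.53 + 0.55 + 1.30 + 0.64 = 3.02
Σ_{i<j} σ_ij = 0.53
σ²_total = 3.02 + 2 × 0.53 = 4.08
α = (k/(k−1))·(1 − sum of item variances/σ²_total) = (4/3)·(1 − 3.02/4.08) = 0.346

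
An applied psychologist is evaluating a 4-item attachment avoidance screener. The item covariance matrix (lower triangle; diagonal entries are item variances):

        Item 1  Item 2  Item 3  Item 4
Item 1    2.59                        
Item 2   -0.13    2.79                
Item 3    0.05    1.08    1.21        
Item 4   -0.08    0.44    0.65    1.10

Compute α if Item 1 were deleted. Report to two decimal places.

α = 0.69

Remaining items: Item 2, Item 3, Item 4 (k = 3).
ΣVar(i) = 2.79 + 1.21 + 1.10 = 5.10
Var(T) = 5.10 + 2 × 2.17 = 9.44
α (item deleted) = (3/2)·(1 − 5.10/9.44) = 0.69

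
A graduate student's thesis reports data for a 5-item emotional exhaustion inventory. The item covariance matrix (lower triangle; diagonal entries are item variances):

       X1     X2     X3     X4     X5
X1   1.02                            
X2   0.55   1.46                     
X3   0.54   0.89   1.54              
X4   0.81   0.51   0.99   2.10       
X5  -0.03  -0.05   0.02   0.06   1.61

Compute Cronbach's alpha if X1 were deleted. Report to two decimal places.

Remaining items: X2, X3, X4, X5 (k = 4).
Σσᵢ² = 1.46 + 1.54 + 2.10 + 1.61 = 6.71
σ²_T = 6.71 + 2 × 2.42 = 11.55
α (item deleted) = (4/3)·(1 − 6.71/11.55) = 0.56

Cronbach's alpha = 0.56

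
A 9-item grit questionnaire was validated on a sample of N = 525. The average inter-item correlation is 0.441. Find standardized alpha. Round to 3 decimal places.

Standardized α = k·r̄ / (1 + (k−1)·r̄) = 9 × 0.441 / (1 + 8 × 0.441)
  = 3.9690 / 4.5280 = 0.877

standardized alpha = 0.877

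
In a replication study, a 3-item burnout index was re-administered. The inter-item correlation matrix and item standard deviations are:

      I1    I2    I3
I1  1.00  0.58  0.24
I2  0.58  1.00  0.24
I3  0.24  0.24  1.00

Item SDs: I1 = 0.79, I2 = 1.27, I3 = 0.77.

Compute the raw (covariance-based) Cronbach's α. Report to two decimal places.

α = 0.61

Σσ²ᵢ = 0.79² + 1.27² + 0.77² = 2.8299
Covariances σ_ij = r_ij · s_i · s_j:
  σ(I1,I2) = 0.58 × 0.79 × 1.27 = 0.5819
  σ(I1,I3) = 0.24 × 0.79 × 0.77 = 0.1460
  σ(I2,I3) = 0.24 × 1.27 × 0.77 = 0.2347
σ²_T = Σσ²ᵢ + 2·Σσ_ij = 2.8299 + 2 × 0.9626 = 4.7551
α = (3/2)·(1 − 2.8299/4.7551) = 0.61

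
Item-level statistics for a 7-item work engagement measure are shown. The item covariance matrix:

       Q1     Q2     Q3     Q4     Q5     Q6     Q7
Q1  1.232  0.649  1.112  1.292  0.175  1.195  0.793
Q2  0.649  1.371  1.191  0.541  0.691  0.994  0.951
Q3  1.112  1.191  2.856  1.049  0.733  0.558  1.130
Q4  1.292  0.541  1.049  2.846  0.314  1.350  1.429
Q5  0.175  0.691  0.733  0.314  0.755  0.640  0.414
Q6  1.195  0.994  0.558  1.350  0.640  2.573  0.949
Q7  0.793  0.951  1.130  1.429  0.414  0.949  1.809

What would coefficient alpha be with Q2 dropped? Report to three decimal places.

Remaining items: Q1, Q3, Q4, Q5, Q6, Q7 (k = 6).
Σσᵢ² = 1.232 + 2.856 + 2.846 + 0.755 + 2.573 + 1.809 = 12.071
total variance = 12.071 + 2 × 13.133 = 38.337
α (item deleted) = (6/5)·(1 − 12.071/38.337) = 0.822

α = 0.822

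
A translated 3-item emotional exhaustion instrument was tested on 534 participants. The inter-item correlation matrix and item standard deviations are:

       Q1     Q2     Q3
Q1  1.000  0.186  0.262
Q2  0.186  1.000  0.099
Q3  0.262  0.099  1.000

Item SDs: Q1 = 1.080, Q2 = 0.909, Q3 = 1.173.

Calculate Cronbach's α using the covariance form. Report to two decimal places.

α = 0.40

Σσ²ᵢ = 1.080² + 0.909² + 1.173² = 3.3686
Covariances σ_ij = r_ij · s_i · s_j:
  σ(Q1,Q2) = 0.186 × 1.080 × 0.909 = 0.1826
  σ(Q1,Q3) = 0.262 × 1.080 × 1.173 = 0.3319
  σ(Q2,Q3) = 0.099 × 0.909 × 1.173 = 0.1056
σ²_T = Σσ²ᵢ + 2·Σσ_ij = 3.3686 + 2 × 0.6201 = 4.6088
α = (3/2)·(1 − 3.3686/4.6088) = 0.40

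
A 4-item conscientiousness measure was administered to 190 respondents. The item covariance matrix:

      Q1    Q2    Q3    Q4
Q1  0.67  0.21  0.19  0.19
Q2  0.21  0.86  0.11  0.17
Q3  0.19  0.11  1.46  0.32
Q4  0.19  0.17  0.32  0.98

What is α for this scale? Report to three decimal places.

Σσᵢ² = 0.67 + 0.86 + 1.46 + 0.98 = 3.97
Σ_{i<j} σ_ij = 1.19
σ²_T = 3.97 + 2 × 1.19 = 6.35
α = (k/(k−1))·(1 − Σσᵢ²/σ²_T) = (4/3)·(1 − 3.97/6.35) = 0.500

α = 0.500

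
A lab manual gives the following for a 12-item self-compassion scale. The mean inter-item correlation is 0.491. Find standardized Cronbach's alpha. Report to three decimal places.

standardized Cronbach's alpha = 0.920

Standardized α = k·r̄ / (1 + (k−1)·r̄) = 12 × 0.491 / (1 + 11 × 0.491)
  = 5.8920 / 6.4010 = 0.920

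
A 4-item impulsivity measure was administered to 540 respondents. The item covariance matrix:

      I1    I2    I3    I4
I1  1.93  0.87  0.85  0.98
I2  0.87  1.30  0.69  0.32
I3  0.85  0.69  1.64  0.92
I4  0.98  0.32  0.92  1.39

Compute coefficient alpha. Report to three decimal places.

sum of item variances = 1.93 + 1.30 + 1.64 + 1.39 = 6.26
Σ_{i<j} σ_ij = 4.63
total variance = 6.26 + 2 × 4.63 = 15.52
α = (k/(k−1))·(1 − sum of item variances/total variance) = (4/3)·(1 − 6.26/15.52) = 0.796

coefficient alpha = 0.796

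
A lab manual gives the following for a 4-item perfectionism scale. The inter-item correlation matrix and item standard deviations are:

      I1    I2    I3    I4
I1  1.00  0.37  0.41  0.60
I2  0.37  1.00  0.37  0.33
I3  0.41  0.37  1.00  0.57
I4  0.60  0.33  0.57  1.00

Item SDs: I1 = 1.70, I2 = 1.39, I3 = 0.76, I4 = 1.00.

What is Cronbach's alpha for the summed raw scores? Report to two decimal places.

α = 0.72

Σσ²ᵢ = 1.70² + 1.39² + 0.76² + 1.00² = 6.3997
Covariances σ_ij = r_ij · s_i · s_j:
  σ(I1,I2) = 0.37 × 1.70 × 1.39 = 0.8743
  σ(I1,I3) = 0.41 × 1.70 × 0.76 = 0.5297
  σ(I1,I4) = 0.60 × 1.70 × 1.00 = 1.0200
  σ(I2,I3) = 0.37 × 1.39 × 0.76 = 0.3909
  σ(I2,I4) = 0.33 × 1.39 × 1.00 = 0.4587
  σ(I3,I4) = 0.57 × 0.76 × 1.00 = 0.4332
σ²_T = Σσ²ᵢ + 2·Σσ_ij = 6.3997 + 2 × 3.7068 = 13.8133
α = (4/3)·(1 − 6.3997/13.8133) = 0.72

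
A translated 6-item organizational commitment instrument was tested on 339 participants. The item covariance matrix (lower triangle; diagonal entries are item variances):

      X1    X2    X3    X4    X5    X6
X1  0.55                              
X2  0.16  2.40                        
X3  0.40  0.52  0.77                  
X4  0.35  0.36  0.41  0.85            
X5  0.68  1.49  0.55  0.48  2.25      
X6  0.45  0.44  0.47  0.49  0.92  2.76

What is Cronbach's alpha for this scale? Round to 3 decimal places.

sum of item variances = 0.55 + 2.40 + 0.77 + 0.85 + 2.25 + 2.76 = 9.58
Σ_{i<j} σ_ij = 8.17
σ²_T = 9.58 + 2 × 8.17 = 25.92
α = (k/(k−1))·(1 − sum of item variances/σ²_T) = (6/5)·(1 − 9.58/25.92) = 0.756

α = 0.756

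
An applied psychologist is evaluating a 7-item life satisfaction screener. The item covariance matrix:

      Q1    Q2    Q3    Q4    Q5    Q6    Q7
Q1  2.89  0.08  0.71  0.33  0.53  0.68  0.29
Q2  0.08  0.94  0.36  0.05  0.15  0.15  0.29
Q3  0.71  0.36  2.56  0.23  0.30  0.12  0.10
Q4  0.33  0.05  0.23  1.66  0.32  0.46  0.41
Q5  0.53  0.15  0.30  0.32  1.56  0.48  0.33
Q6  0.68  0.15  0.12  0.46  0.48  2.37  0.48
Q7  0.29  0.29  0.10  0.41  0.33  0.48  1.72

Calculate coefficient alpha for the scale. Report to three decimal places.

ΣVar(i) = 2.89 + 0.94 + 2.56 + 1.66 + 1.56 + 2.37 + 1.72 = 13.70
Σ_{i<j} σ_ij = 6.85
σ²_total = 13.70 + 2 × 6.85 = 27.40
α = (k/(k−1))·(1 − ΣVar(i)/σ²_total) = (7/6)·(1 − 13.70/27.40) = 0.583

coefficient alpha = 0.583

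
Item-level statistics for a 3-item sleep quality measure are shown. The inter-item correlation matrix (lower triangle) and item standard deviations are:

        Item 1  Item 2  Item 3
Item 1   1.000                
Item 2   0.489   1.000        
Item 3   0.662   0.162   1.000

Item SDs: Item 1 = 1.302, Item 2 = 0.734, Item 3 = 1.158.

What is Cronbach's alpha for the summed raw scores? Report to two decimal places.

Σσ²ᵢ = 1.302² + 0.734² + 1.158² = 3.5749
Covariances σ_ij = r_ij · s_i · s_j:
  σ(Item 1,Item 2) = 0.489 × 1.302 × 0.734 = 0.4673
  σ(Item 1,Item 3) = 0.662 × 1.302 × 1.158 = 0.9981
  σ(Item 2,Item 3) = 0.162 × 0.734 × 1.158 = 0.1377
σ²_T = Σσ²ᵢ + 2·Σσ_ij = 3.5749 + 2 × 1.6031 = 6.7811
α = (3/2)·(1 − 3.5749/6.7811) = 0.71

α = 0.71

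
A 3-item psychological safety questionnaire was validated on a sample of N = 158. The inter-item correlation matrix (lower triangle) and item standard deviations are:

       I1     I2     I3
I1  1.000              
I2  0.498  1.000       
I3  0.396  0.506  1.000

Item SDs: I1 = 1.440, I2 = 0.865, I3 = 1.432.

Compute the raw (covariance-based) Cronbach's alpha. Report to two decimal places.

α = 0.69

Σσ²ᵢ = 1.440² + 0.865² + 1.432² = 4.8724
Covariances σ_ij = r_ij · s_i · s_j:
  σ(I1,I2) = 0.498 × 1.440 × 0.865 = 0.6203
  σ(I1,I3) = 0.396 × 1.440 × 1.432 = 0.8166
  σ(I2,I3) = 0.506 × 0.865 × 1.432 = 0.6268
σ²_T = Σσ²ᵢ + 2·Σσ_ij = 4.8724 + 2 × 2.0637 = 8.9998
α = (3/2)·(1 − 4.8724/8.9998) = 0.69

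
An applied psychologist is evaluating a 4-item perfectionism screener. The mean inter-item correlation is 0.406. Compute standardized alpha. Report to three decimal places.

α = 0.732

Standardized α = k·r̄ / (1 + (k−1)·r̄) = 4 × 0.406 / (1 + 3 × 0.406)
  = 1.6240 / 2.2180 = 0.732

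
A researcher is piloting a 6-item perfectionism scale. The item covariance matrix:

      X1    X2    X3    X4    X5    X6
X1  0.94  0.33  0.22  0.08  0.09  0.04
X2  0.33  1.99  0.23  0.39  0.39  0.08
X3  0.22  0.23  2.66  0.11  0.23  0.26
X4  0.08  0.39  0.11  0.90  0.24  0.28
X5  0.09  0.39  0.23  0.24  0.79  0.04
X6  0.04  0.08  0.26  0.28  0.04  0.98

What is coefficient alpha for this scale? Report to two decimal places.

α = 0.51

Σσ²ᵢ = 0.94 + 1.99 + 2.66 + 0.90 + 0.79 + 0.98 = 8.26
Σ_{i<j} σ_ij = 3.01
Var(T) = 8.26 + 2 × 3.01 = 14.28
α = (k/(k−1))·(1 − Σσ²ᵢ/Var(T)) = (6/5)·(1 − 8.26/14.28) = 0.51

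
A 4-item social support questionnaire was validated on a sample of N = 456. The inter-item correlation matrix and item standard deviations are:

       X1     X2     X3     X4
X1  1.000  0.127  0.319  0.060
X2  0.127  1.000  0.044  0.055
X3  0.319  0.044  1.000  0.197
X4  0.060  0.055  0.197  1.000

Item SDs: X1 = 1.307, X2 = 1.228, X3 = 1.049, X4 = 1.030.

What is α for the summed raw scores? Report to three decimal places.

α = 0.377

Σσ²ᵢ = 1.307² + 1.228² + 1.049² + 1.030² = 5.3775
Covariances σ_ij = r_ij · s_i · s_j:
  σ(X1,X2) = 0.127 × 1.307 × 1.228 = 0.2038
  σ(X1,X3) = 0.319 × 1.307 × 1.049 = 0.4374
  σ(X1,X4) = 0.060 × 1.307 × 1.030 = 0.0808
  σ(X2,X3) = 0.044 × 1.228 × 1.049 = 0.0567
  σ(X2,X4) = 0.055 × 1.228 × 1.030 = 0.0696
  σ(X3,X4) = 0.197 × 1.049 × 1.030 = 0.2129
σ²_T = Σσ²ᵢ + 2·Σσ_ij = 5.3775 + 2 × 1.0612 = 7.4999
α = (4/3)·(1 − 5.3775/7.4999) = 0.377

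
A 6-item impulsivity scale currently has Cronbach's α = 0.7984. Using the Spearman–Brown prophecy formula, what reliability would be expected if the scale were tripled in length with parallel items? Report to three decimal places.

predicted reliability = 0.922

Length factor m = 3
α' = m·α / (1 + (m−1)·α)
   = 3 × 0.7984 / (1 + (3 − 1) × 0.7984)
   = 2.3952 / 2.5968 = 0.922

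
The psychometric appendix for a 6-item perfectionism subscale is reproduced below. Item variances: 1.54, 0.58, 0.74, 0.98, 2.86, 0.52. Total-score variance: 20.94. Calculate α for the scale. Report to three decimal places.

α = 0.786

Σσ²ᵢ = 1.54 + 0.58 + 0.74 + 0.98 + 2.86 + 0.52 = 7.22
α = (k/(k−1))·(1 − Σσ²ᵢ/total variance) = (6/5)·(1 − 7.22/20.94) = 0.786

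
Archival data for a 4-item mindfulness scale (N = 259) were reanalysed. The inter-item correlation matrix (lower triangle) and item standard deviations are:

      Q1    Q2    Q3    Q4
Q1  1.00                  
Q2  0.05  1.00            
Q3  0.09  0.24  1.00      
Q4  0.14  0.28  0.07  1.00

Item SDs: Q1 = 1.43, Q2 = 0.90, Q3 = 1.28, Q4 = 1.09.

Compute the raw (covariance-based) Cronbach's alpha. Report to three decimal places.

Cronbach's alpha = 0.371

Σσ²ᵢ = 1.43² + 0.90² + 1.28² + 1.09² = 5.6814
Covariances σ_ij = r_ij · s_i · s_j:
  σ(Q1,Q2) = 0.05 × 1.43 × 0.90 = 0.0643
  σ(Q1,Q3) = 0.09 × 1.43 × 1.28 = 0.1647
  σ(Q1,Q4) = 0.14 × 1.43 × 1.09 = 0.2182
  σ(Q2,Q3) = 0.24 × 0.90 × 1.28 = 0.2765
  σ(Q2,Q4) = 0.28 × 0.90 × 1.09 = 0.2747
  σ(Q3,Q4) = 0.07 × 1.28 × 1.09 = 0.0977
σ²_T = Σσ²ᵢ + 2·Σσ_ij = 5.6814 + 2 × 1.0961 = 7.8736
α = (4/3)·(1 − 5.6814/7.8736) = 0.371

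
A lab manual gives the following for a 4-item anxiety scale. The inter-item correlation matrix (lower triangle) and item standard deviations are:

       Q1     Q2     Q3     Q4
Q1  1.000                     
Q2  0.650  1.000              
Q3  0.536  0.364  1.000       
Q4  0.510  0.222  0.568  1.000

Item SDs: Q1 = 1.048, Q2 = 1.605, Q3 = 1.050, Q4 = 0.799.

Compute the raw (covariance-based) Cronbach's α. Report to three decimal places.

Σσ²ᵢ = 1.048² + 1.605² + 1.050² + 0.799² = 5.4152
Covariances σ_ij = r_ij · s_i · s_j:
  σ(Q1,Q2) = 0.650 × 1.048 × 1.605 = 1.0933
  σ(Q1,Q3) = 0.536 × 1.048 × 1.050 = 0.5898
  σ(Q1,Q4) = 0.510 × 1.048 × 0.799 = 0.4270
  σ(Q2,Q3) = 0.364 × 1.605 × 1.050 = 0.6134
  σ(Q2,Q4) = 0.222 × 1.605 × 0.799 = 0.2847
  σ(Q3,Q4) = 0.568 × 1.050 × 0.799 = 0.4765
σ²_T = Σσ²ᵢ + 2·Σσ_ij = 5.4152 + 2 × 3.4847 = 12.3846
α = (4/3)·(1 − 5.4152/12.3846) = 0.750

α = 0.750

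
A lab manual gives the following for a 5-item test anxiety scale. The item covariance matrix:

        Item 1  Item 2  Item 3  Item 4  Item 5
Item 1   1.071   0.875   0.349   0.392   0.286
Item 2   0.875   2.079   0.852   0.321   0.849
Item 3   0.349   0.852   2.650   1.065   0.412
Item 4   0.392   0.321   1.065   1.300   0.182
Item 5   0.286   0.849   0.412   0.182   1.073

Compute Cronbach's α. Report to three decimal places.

ΣVar(i) = 1.071 + 2.079 + 2.650 + 1.300 + 1.073 = 8.173
Sum of off-diagonal covariances = 5.583
Var(T) = 8.173 + 2 × 5.583 = 19.339
α = (k/(k−1))·(1 − ΣVar(i)/Var(T)) = (5/4)·(1 − 8.173/19.339) = 0.722

α = 0.722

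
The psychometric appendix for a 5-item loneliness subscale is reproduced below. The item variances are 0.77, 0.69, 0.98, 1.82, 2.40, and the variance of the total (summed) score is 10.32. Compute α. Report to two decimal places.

α = 0.44

Σσᵢ² = 0.77 + 0.69 + 0.98 + 1.82 + 2.40 = 6.66
α = (k/(k−1))·(1 − Σσᵢ²/σ²_T) = (5/4)·(1 − 6.66/10.32) = 0.44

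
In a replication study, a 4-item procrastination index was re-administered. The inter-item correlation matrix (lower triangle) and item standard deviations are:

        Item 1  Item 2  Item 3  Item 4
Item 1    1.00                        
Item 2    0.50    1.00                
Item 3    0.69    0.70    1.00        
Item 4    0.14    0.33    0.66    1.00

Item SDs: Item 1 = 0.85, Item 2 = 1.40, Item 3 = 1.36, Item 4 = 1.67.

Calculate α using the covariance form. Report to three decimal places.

α = 0.782

Σσ²ᵢ = 0.85² + 1.40² + 1.36² + 1.67² = 7.3210
Covariances σ_ij = r_ij · s_i · s_j:
  σ(Item 1,Item 2) = 0.50 × 0.85 × 1.40 = 0.5950
  σ(Item 1,Item 3) = 0.69 × 0.85 × 1.36 = 0.7976
  σ(Item 1,Item 4) = 0.14 × 0.85 × 1.67 = 0.1987
  σ(Item 2,Item 3) = 0.70 × 1.40 × 1.36 = 1.3328
  σ(Item 2,Item 4) = 0.33 × 1.40 × 1.67 = 0.7715
  σ(Item 3,Item 4) = 0.66 × 1.36 × 1.67 = 1.4990
σ²_T = Σσ²ᵢ + 2·Σσ_ij = 7.3210 + 2 × 5.1946 = 17.7102
α = (4/3)·(1 − 7.3210/17.7102) = 0.782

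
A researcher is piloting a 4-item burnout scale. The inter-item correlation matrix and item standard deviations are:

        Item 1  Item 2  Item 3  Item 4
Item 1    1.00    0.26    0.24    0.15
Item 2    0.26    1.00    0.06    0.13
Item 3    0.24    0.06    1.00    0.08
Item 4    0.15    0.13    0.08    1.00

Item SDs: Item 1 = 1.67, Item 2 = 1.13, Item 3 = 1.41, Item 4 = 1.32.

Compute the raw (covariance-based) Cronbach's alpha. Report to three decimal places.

Cronbach's alpha = 0.425

Σσ²ᵢ = 1.67² + 1.13² + 1.41² + 1.32² = 7.7963
Covariances σ_ij = r_ij · s_i · s_j:
  σ(Item 1,Item 2) = 0.26 × 1.67 × 1.13 = 0.4906
  σ(Item 1,Item 3) = 0.24 × 1.67 × 1.41 = 0.5651
  σ(Item 1,Item 4) = 0.15 × 1.67 × 1.32 = 0.3307
  σ(Item 2,Item 3) = 0.06 × 1.13 × 1.41 = 0.0956
  σ(Item 2,Item 4) = 0.13 × 1.13 × 1.32 = 0.1939
  σ(Item 3,Item 4) = 0.08 × 1.41 × 1.32 = 0.1489
σ²_T = Σσ²ᵢ + 2·Σσ_ij = 7.7963 + 2 × 1.8248 = 11.4459
α = (4/3)·(1 − 7.7963/11.4459) = 0.425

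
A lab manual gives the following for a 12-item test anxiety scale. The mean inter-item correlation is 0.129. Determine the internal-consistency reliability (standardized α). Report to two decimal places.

α = 0.64

Standardized α = k·r̄ / (1 + (k−1)·r̄) = 12 × 0.129 / (1 + 11 × 0.129)
  = 1.5480 / 2.4190 = 0.64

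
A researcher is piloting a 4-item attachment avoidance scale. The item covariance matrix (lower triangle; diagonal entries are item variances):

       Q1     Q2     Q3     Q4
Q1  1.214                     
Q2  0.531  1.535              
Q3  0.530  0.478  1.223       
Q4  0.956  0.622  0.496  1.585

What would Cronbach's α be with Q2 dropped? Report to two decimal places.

Remaining items: Q1, Q3, Q4 (k = 3).
Σσ²ᵢ = 1.214 + 1.223 + 1.585 = 4.022
Var(T) = 4.022 + 2 × 1.982 = 7.986
α (item deleted) = (3/2)·(1 − 4.022/7.986) = 0.74

Cronbach's α = 0.74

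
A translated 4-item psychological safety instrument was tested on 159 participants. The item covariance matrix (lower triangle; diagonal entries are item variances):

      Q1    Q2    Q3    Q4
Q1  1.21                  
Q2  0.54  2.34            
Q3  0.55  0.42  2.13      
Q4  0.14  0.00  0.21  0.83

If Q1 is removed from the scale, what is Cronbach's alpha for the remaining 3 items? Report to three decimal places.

Cronbach's alpha = 0.288

Remaining items: Q2, Q3, Q4 (k = 3).
Σσᵢ² = 2.34 + 2.13 + 0.83 = 5.30
Var(T) = 5.30 + 2 × 0.63 = 6.56
α (item deleted) = (3/2)·(1 − 5.30/6.56) = 0.288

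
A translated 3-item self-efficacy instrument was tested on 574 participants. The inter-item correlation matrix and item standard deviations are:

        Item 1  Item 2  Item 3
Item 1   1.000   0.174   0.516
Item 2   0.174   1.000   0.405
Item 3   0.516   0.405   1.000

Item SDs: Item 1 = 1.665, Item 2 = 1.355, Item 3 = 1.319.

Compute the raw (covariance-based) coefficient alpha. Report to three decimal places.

Σσ²ᵢ = 1.665² + 1.355² + 1.319² = 6.3480
Covariances σ_ij = r_ij · s_i · s_j:
  σ(Item 1,Item 2) = 0.174 × 1.665 × 1.355 = 0.3926
  σ(Item 1,Item 3) = 0.516 × 1.665 × 1.319 = 1.1332
  σ(Item 2,Item 3) = 0.405 × 1.355 × 1.319 = 0.7238
σ²_T = Σσ²ᵢ + 2·Σσ_ij = 6.3480 + 2 × 2.2496 = 10.8472
α = (3/2)·(1 − 6.3480/10.8472) = 0.622

coefficient alpha = 0.622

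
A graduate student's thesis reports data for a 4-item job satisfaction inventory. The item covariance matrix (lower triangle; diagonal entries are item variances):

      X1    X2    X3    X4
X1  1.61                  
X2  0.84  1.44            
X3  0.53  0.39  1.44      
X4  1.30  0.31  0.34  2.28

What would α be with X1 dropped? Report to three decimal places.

Remaining items: X2, X3, X4 (k = 3).
ΣVar(i) = 1.44 + 1.44 + 2.28 = 5.16
Var(T) = 5.16 + 2 × 1.04 = 7.24
α (item deleted) = (3/2)·(1 − 5.16/7.24) = 0.431

α = 0.431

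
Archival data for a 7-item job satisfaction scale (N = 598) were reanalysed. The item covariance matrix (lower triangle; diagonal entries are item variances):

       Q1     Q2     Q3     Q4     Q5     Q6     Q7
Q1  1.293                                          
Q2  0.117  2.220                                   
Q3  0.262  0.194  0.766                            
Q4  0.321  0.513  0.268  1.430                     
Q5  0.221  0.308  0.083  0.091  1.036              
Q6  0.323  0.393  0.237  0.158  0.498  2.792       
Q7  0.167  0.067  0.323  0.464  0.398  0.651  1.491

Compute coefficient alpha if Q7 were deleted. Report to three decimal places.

Remaining items: Q1, Q2, Q3, Q4, Q5, Q6 (k = 6).
sum of item variances = 1.293 + 2.220 + 0.766 + 1.430 + 1.036 + 2.792 = 9.537
total variance = 9.537 + 2 × 3.987 = 17.511
α (item deleted) = (6/5)·(1 − 9.537/17.511) = 0.546

coefficient alpha = 0.546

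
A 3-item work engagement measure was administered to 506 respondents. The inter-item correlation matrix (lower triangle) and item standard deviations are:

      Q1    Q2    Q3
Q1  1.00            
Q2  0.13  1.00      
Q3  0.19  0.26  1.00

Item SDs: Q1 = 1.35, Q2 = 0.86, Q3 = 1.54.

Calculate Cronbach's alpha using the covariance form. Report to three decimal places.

Cronbach's alpha = 0.398

Σσ²ᵢ = 1.35² + 0.86² + 1.54² = 4.9337
Covariances σ_ij = r_ij · s_i · s_j:
  σ(Q1,Q2) = 0.13 × 1.35 × 0.86 = 0.1509
  σ(Q1,Q3) = 0.19 × 1.35 × 1.54 = 0.3950
  σ(Q2,Q3) = 0.26 × 0.86 × 1.54 = 0.3443
σ²_T = Σσ²ᵢ + 2·Σσ_ij = 4.9337 + 2 × 0.8902 = 6.7141
α = (3/2)·(1 − 4.9337/6.7141) = 0.398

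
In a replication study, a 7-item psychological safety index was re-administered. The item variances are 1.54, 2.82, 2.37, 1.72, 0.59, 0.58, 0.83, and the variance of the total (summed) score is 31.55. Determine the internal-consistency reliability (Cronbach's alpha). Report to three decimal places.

Cronbach's alpha = 0.780

Σσ²ᵢ = 1.54 + 2.82 + 2.37 + 1.72 + 0.59 + 0.58 + 0.83 = 10.45
α = (k/(k−1))·(1 − Σσ²ᵢ/σ²_T) = (7/6)·(1 − 10.45/31.55) = 0.780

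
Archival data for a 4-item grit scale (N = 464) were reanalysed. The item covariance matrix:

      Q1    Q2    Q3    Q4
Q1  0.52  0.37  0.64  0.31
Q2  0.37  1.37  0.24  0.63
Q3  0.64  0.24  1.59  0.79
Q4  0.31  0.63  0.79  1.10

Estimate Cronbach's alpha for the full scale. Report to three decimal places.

Σσᵢ² = 0.52 + 1.37 + 1.59 + 1.10 = 4.58
Sum of the distinct covariances = 2.98
Var(T) = 4.58 + 2 × 2.98 = 10.54
α = (k/(k−1))·(1 − Σσᵢ²/Var(T)) = (4/3)·(1 − 4.58/10.54) = 0.754

Cronbach's alpha = 0.754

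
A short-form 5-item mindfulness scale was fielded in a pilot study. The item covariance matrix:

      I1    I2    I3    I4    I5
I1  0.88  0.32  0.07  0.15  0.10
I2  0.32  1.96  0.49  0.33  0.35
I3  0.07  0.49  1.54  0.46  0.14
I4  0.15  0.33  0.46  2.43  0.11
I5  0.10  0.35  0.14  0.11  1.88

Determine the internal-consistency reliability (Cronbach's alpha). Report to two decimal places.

Cronbach's alpha = 0.46

sum of item variances = 0.88 + 1.96 + 1.54 + 2.43 + 1.88 = 8.69
Σ_{i<j} σ_ij = 2.52
σ²_total = 8.69 + 2 × 2.52 = 13.73
α = (k/(k−1))·(1 − sum of item variances/σ²_total) = (5/4)·(1 − 8.69/13.73) = 0.46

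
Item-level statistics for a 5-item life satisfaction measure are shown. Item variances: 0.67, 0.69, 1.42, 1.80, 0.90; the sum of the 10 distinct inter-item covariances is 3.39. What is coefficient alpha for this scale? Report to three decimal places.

coefficient alpha = 0.691

ΣVar(i) = 0.67 + 0.69 + 1.42 + 1.80 + 0.90 = 5.48
Sum of distinct covariances = 3.39
total variance = ΣVar(i) + 2·Σcov = 5.48 + 2 × 3.39 = 12.26
α = (5/4)·(1 − 5.48/12.26) = 0.691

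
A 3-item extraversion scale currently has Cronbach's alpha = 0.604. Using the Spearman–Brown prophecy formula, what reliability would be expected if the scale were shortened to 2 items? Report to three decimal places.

Length factor m = 2/3 = 0.6667
α' = m·α / (1 − (1−m)·α)
   = 2/3 × 0.604 / (1 − (1 − 2/3) × 0.604)
   = 0.4027 / 0.7987 = 0.504

predicted reliability = 0.504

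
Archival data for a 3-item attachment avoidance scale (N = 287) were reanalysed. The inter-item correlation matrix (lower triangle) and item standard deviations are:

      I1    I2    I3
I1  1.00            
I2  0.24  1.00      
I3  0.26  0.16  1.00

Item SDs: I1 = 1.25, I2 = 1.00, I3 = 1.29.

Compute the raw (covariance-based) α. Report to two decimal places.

Σσ²ᵢ = 1.25² + 1.00² + 1.29² = 4.2266
Covariances σ_ij = r_ij · s_i · s_j:
  σ(I1,I2) = 0.24 × 1.25 × 1.00 = 0.3000
  σ(I1,I3) = 0.26 × 1.25 × 1.29 = 0.4193
  σ(I2,I3) = 0.16 × 1.00 × 1.29 = 0.2064
σ²_T = Σσ²ᵢ + 2·Σσ_ij = 4.2266 + 2 × 0.9257 = 6.0780
α = (3/2)·(1 − 4.2266/6.0780) = 0.46

α = 0.46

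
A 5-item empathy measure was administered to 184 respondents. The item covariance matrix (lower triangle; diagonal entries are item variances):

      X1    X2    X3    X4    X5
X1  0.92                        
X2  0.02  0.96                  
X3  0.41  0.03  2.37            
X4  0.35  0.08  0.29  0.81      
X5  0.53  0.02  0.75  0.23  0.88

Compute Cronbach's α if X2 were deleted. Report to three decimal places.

Cronbach's α = 0.676

Remaining items: X1, X3, X4, X5 (k = 4).
Σσᵢ² = 0.92 + 2.37 + 0.81 + 0.88 = 4.98
σ²_total = 4.98 + 2 × 2.56 = 10.10
α (item deleted) = (4/3)·(1 − 4.98/10.10) = 0.676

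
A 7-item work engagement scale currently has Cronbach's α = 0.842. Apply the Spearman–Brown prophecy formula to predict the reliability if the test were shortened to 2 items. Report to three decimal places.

predicted reliability = 0.604

Length factor m = 2/7 = 0.2857
α' = m·α / (1 − (1−m)·α)
   = 2/7 × 0.842 / (1 − (1 − 2/7) × 0.842)
   = 0.2406 / 0.3986 = 0.604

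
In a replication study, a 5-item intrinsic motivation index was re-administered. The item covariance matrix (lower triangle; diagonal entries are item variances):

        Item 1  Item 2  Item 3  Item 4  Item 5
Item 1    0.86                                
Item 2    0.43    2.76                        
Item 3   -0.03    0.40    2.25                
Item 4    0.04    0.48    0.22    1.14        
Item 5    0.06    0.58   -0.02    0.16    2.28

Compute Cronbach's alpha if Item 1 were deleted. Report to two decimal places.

α = 0.40

Remaining items: Item 2, Item 3, Item 4, Item 5 (k = 4).
Σσ²ᵢ = 2.76 + 2.25 + 1.14 + 2.28 = 8.43
σ²_total = 8.43 + 2 × 1.82 = 12.07
α (item deleted) = (4/3)·(1 − 8.43/12.07) = 0.40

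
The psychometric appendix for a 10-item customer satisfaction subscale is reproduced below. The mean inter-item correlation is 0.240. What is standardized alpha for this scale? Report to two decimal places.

Standardized α = k·r̄ / (1 + (k−1)·r̄) = 10 × 0.240 / (1 + 9 × 0.240)
  = 2.4000 / 3.1600 = 0.76

α = 0.76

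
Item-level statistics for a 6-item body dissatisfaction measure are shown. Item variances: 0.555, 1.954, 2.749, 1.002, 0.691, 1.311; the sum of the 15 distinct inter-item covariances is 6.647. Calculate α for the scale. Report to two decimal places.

ΣVar(i) = 0.555 + 1.954 + 2.749 + 1.002 + 0.691 + 1.311 = 8.262
Sum of distinct covariances = 6.647
Var(T) = ΣVar(i) + 2·Σcov = 8.262 + 2 × 6.647 = 21.556
α = (6/5)·(1 − 8.262/21.556) = 0.74

α = 0.74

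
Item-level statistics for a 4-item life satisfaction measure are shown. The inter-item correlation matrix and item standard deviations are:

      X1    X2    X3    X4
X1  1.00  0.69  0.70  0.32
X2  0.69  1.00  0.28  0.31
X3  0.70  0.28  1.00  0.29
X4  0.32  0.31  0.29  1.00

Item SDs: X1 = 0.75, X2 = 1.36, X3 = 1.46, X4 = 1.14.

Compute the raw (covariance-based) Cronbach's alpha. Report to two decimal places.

Σσ²ᵢ = 0.75² + 1.36² + 1.46² + 1.14² = 5.8433
Covariances σ_ij = r_ij · s_i · s_j:
  σ(X1,X2) = 0.69 × 0.75 × 1.36 = 0.7038
  σ(X1,X3) = 0.70 × 0.75 × 1.46 = 0.7665
  σ(X1,X4) = 0.32 × 0.75 × 1.14 = 0.2736
  σ(X2,X3) = 0.28 × 1.36 × 1.46 = 0.5560
  σ(X2,X4) = 0.31 × 1.36 × 1.14 = 0.4806
  σ(X3,X4) = 0.29 × 1.46 × 1.14 = 0.4827
σ²_T = Σσ²ᵢ + 2·Σσ_ij = 5.8433 + 2 × 3.2632 = 12.3697
α = (4/3)·(1 − 5.8433/12.3697) = 0.70

Cronbach's alpha = 0.70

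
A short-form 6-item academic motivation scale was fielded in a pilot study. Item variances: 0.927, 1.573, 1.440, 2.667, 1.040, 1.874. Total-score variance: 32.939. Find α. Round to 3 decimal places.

Σσᵢ² = 0.927 + 1.573 + 1.440 + 2.667 + 1.040 + 1.874 = 9.521
α = (k/(k−1))·(1 − Σσᵢ²/Var(T)) = (6/5)·(1 − 9.521/32.939) = 0.853

α = 0.853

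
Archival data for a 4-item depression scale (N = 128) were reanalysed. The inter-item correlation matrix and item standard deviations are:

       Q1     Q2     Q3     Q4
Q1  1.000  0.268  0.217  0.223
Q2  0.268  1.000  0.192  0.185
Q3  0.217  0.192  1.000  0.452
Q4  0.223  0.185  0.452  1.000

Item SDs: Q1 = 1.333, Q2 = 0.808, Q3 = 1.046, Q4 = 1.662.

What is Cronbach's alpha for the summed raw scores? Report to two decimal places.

Σσ²ᵢ = 1.333² + 0.808² + 1.046² + 1.662² = 6.2861
Covariances σ_ij = r_ij · s_i · s_j:
  σ(Q1,Q2) = 0.268 × 1.333 × 0.808 = 0.2887
  σ(Q1,Q3) = 0.217 × 1.333 × 1.046 = 0.3026
  σ(Q1,Q4) = 0.223 × 1.333 × 1.662 = 0.4940
  σ(Q2,Q3) = 0.192 × 0.808 × 1.046 = 0.1623
  σ(Q2,Q4) = 0.185 × 0.808 × 1.662 = 0.2484
  σ(Q3,Q4) = 0.452 × 1.046 × 1.662 = 0.7858
σ²_T = Σσ²ᵢ + 2·Σσ_ij = 6.2861 + 2 × 2.2818 = 10.8497
α = (4/3)·(1 − 6.2861/10.8497) = 0.56

Cronbach's alpha = 0.56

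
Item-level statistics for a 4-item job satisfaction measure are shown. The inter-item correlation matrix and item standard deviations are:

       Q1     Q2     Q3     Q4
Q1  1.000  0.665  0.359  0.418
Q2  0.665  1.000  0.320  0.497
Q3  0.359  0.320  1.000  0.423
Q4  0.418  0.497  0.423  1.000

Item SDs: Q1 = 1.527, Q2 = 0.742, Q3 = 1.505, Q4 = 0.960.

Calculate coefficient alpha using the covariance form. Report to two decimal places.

α = 0.72

Σσ²ᵢ = 1.527² + 0.742² + 1.505² + 0.960² = 6.0689
Covariances σ_ij = r_ij · s_i · s_j:
  σ(Q1,Q2) = 0.665 × 1.527 × 0.742 = 0.7535
  σ(Q1,Q3) = 0.359 × 1.527 × 1.505 = 0.8250
  σ(Q1,Q4) = 0.418 × 1.527 × 0.960 = 0.6128
  σ(Q2,Q3) = 0.320 × 0.742 × 1.505 = 0.3573
  σ(Q2,Q4) = 0.497 × 0.742 × 0.960 = 0.3540
  σ(Q3,Q4) = 0.423 × 1.505 × 0.960 = 0.6112
σ²_T = Σσ²ᵢ + 2·Σσ_ij = 6.0689 + 2 × 3.5138 = 13.0965
α = (4/3)·(1 − 6.0689/13.0965) = 0.72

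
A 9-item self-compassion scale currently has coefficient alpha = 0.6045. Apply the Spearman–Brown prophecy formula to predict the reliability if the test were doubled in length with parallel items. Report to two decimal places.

predicted reliability = 0.75

Length factor m = 2
α' = m·α / (1 + (m−1)·α)
   = 2 × 0.6045 / (1 + (2 − 1) × 0.6045)
   = 1.2090 / 1.6045 = 0.75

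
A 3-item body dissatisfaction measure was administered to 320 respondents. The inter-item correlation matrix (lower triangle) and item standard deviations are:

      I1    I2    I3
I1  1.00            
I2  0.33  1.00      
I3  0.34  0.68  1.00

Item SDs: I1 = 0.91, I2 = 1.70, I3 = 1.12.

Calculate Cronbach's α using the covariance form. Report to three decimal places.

Cronbach's α = 0.696

Σσ²ᵢ = 0.91² + 1.70² + 1.12² = 4.9725
Covariances σ_ij = r_ij · s_i · s_j:
  σ(I1,I2) = 0.33 × 0.91 × 1.70 = 0.5105
  σ(I1,I3) = 0.34 × 0.91 × 1.12 = 0.3465
  σ(I2,I3) = 0.68 × 1.70 × 1.12 = 1.2947
σ²_T = Σσ²ᵢ + 2·Σσ_ij = 4.9725 + 2 × 2.1517 = 9.2759
α = (3/2)·(1 − 4.9725/9.2759) = 0.696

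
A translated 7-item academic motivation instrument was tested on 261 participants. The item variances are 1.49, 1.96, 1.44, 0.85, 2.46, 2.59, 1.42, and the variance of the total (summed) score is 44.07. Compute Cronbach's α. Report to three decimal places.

Cronbach's α = 0.843

Σσᵢ² = 1.49 + 1.96 + 1.44 + 0.85 + 2.46 + 2.59 + 1.42 = 12.21
α = (k/(k−1))·(1 − Σσᵢ²/σ²_total) = (7/6)·(1 − 12.21/44.07) = 0.843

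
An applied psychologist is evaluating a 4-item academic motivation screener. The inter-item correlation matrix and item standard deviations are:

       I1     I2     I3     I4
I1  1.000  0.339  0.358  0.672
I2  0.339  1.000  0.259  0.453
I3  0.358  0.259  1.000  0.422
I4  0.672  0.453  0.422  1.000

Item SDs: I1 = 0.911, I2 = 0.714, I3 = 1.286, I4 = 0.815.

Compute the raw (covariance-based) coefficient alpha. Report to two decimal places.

Σσ²ᵢ = 0.911² + 0.714² + 1.286² + 0.815² = 3.6577
Covariances σ_ij = r_ij · s_i · s_j:
  σ(I1,I2) = 0.339 × 0.911 × 0.714 = 0.2205
  σ(I1,I3) = 0.358 × 0.911 × 1.286 = 0.4194
  σ(I1,I4) = 0.672 × 0.911 × 0.815 = 0.4989
  σ(I2,I3) = 0.259 × 0.714 × 1.286 = 0.2378
  σ(I2,I4) = 0.453 × 0.714 × 0.815 = 0.2636
  σ(I3,I4) = 0.422 × 1.286 × 0.815 = 0.4423
σ²_T = Σσ²ᵢ + 2·Σσ_ij = 3.6577 + 2 × 2.0825 = 7.8227
α = (4/3)·(1 − 3.6577/7.8227) = 0.71

α = 0.71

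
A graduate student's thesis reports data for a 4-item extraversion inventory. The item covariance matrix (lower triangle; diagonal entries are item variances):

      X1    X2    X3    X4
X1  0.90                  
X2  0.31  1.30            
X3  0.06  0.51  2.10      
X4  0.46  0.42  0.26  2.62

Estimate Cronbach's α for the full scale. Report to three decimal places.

sum of item variances = 0.90 + 1.30 + 2.10 + 2.62 = 6.92
Sum of off-diagonal covariances = 2.02
σ²_total = 6.92 + 2 × 2.02 = 10.96
α = (k/(k−1))·(1 − sum of item variances/σ²_total) = (4/3)·(1 − 6.92/10.96) = 0.491

α = 0.491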